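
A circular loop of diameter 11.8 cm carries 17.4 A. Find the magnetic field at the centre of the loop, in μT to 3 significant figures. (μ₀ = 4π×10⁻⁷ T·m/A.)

At the centre of a circular loop the Biot–Savart law gives B = μ₀I/(2R) (so R = 0.059 m).
B = (4π×10⁻⁷ × 17.4) / (2 × 0.059) = 1.85×10⁻⁴ T.

B ≈ 185 μT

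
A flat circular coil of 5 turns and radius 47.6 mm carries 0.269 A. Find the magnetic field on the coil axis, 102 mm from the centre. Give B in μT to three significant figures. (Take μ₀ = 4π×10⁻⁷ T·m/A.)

B ≈ 1.34 μT

For an N-turn flat coil, B = Nμ₀IR²/[2(R²+z²)^(3/2)] with R = 0.0476 m, z = 0.102 m.
B = 5 × 2.69×10⁻⁷ T = 1.34×10⁻⁶ T.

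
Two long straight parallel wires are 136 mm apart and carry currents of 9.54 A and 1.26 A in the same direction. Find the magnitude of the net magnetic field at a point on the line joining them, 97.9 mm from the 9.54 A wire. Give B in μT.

B ≈ 12.9 μT

Each long wire gives B = μ₀I/(2πd). Distances are d₁ = 0.0979 m and d₂ = 0.0381 m.
B₁ = 1.95×10⁻⁵ T, B₂ = 6.61×10⁻⁶ T.
Between parallel currents the two contributions point in opposite directions, so they subtract. B = |B₁ − B₂| = |1.95×10⁻⁵ − 6.61×10⁻⁶| = 1.29×10⁻⁵ T.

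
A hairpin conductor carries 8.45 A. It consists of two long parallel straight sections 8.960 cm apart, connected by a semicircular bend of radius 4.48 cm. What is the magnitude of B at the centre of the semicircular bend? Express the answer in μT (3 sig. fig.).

B ≈ 97.0 μT

The semicircular arc contributes B_arc = μ₀I·π/(4πR) = μ₀I/(4R) = 5.93×10⁻⁵ T.
Each semi-infinite lead is at perpendicular distance R = 0.0448 m from the centre, with the perpendicular foot at its near end, so it contributes μ₀I/(4πR); both point the same way, together 3.77×10⁻⁵ T.
Arc and leads all point the same direction: B = 5.93×10⁻⁵ + 3.77×10⁻⁵ = 9.70×10⁻⁵ T.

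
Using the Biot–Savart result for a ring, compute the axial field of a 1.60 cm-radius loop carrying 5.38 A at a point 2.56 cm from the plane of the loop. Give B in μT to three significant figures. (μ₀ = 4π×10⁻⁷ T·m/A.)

B ≈ 31.5 μT

On the axis of a circular loop, B = μ₀IR² / [2(R²+z²)^(3/2)].
R² + z² = (0.016)² + (0.0256)² = 0.0009114 m², and (R²+z²)^(3/2) = 2.75×10⁻⁵ m³.
B = (4π×10⁻⁷ × 5.38 × 0.000256) / (2 × 2.75×10⁻⁵) = 3.15×10⁻⁵ T.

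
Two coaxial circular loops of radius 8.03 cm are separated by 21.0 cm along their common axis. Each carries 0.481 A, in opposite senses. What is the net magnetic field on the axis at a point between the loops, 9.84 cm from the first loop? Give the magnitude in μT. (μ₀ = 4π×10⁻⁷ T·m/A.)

B ≈ 0.201 μT

Each loop contributes B = μ₀IR²/[2(R²+z²)^(3/2)] on the axis, with z measured from that loop.
Loop 1 (z = 0.0984 m): B₁ = 9.51×10⁻⁷ T. Loop 2 (z = 0.1116 m): B₂ = 7.50×10⁻⁷ T.
The fields oppose: B = |B₁ − B₂| = 2.01×10⁻⁷ T.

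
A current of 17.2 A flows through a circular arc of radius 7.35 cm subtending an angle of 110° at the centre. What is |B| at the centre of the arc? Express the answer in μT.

The Biot–Savart field of a circular arc at its centre is B = μ₀Iφ/(4πR), with φ = 1.92 rad.
B = (4π×10⁻⁷ × 17.2 × 1.92) / (4π × 0.0735) = 4.49×10⁻⁵ T.

B ≈ 44.9 μT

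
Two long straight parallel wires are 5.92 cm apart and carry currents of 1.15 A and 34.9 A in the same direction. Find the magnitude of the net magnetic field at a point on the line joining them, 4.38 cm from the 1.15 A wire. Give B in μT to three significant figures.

Each long wire gives B = μ₀I/(2πd). Distances are d₁ = 0.0438 m and d₂ = 0.0154 m.
B₁ = 5.25×10⁻⁶ T, B₂ = 4.53×10⁻⁴ T.
Between parallel currents the two contributions point in opposite directions, so they subtract. B = |B₁ − B₂| = |5.25×10⁻⁶ − 4.53×10⁻⁴| = 4.48×10⁻⁴ T.

B ≈ 448 μT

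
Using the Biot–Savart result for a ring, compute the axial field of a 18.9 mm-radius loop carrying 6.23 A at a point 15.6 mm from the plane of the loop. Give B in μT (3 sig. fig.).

B ≈ 95.0 μT

On the axis of a circular loop, B = μ₀IR² / [2(R²+z²)^(3/2)].
R² + z² = (0.0189)² + (0.0156)² = 0.0006006 m², and (R²+z²)^(3/2) = 1.47×10⁻⁵ m³.
B = (4π×10⁻⁷ × 6.23 × 0.0003572) / (2 × 1.47×10⁻⁵) = 9.50×10⁻⁵ T.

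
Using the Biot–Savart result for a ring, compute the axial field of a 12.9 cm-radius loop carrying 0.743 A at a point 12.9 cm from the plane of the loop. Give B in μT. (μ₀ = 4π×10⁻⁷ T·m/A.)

On the axis of a circular loop, B = μ₀IR² / [2(R²+z²)^(3/2)].
R² + z² = (0.129)² + (0.129)² = 0.03328 m², and (R²+z²)^(3/2) = 6.07×10⁻³ m³.
B = (4π×10⁻⁷ × 0.743 × 0.01664) / (2 × 6.07×10⁻³) = 1.28×10⁻⁶ T.

B ≈ 1.28 μT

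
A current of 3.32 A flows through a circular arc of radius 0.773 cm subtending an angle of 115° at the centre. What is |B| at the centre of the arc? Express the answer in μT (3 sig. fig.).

The Biot–Savart field of a circular arc at its centre is B = μ₀Iφ/(4πR), with φ = 2.007 rad.
B = (4π×10⁻⁷ × 3.32 × 2.007) / (4π × 0.00773) = 8.62×10⁻⁵ T.

B ≈ 86.2 μT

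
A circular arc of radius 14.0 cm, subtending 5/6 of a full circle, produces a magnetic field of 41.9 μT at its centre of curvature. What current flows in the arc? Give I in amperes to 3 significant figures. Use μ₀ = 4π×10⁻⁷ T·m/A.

For a circular arc, B = μ₀Iφ/(4πR) with φ in radians; here φ = 5.236 rad.
So I = 4πRB/(μ₀φ) = 4π × 0.14 × 4.19×10⁻⁵ / (4π×10⁻⁷ × 5.236) = 11.2 A.

I ≈ 11.2 A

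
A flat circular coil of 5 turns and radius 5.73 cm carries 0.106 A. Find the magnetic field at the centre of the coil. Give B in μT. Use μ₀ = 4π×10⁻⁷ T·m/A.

B ≈ 5.81 μT

For an N-turn flat coil, B = Nμ₀I/(2R) with R = 0.0573 m.
B = 5 × 1.16×10⁻⁶ T = 5.81×10⁻⁶ T.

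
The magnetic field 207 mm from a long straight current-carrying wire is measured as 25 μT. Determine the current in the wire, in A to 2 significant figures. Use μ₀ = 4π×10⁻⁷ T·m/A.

I ≈ 26 A

For a long straight wire B = μ₀I/(2πd), so I = 2πdB/μ₀.
I = 2π × 0.207 × 2.50×10⁻⁵ / (4π×10⁻⁷) = 25.9 A.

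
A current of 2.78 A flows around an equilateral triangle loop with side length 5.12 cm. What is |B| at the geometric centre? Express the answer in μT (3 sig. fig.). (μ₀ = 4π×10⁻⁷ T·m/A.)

B ≈ 97.7 μT

Each side is a finite straight segment at perpendicular distance d = a/(2 tan(π/3)) = 0.01478 m from the centre, with end-angles ±π/3.
One side contributes B₁ = (μ₀I/4πd)·2 sin(π/3) = 3.26×10⁻⁵ T.
All 3 sides add in the same direction: B = 3 × 3.26×10⁻⁵ = 9.77×10⁻⁵ T.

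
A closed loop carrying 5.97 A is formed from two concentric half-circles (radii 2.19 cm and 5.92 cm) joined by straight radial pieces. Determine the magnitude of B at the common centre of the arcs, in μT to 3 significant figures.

The radial connectors point toward the centre, so dl × r̂ = 0 and they contribute nothing.
Each semicircle gives μ₀I/(4R): inner arc 8.56×10⁻⁵ T, outer arc 3.17×10⁻⁵ T.
The two arcs carry current in opposite angular senses, so their fields oppose: B = |8.56×10⁻⁵ − 3.17×10⁻⁵| = 5.40×10⁻⁵ T.

B ≈ 54.0 μT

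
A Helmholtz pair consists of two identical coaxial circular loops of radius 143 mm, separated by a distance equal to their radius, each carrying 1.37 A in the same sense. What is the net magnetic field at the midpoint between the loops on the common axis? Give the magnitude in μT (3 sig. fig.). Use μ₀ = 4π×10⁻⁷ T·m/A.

B ≈ 8.61 μT

Each loop contributes B = μ₀IR²/[2(R²+z²)^(3/2)] on the axis, with z measured from that loop.
Loop 1 (z = 0.0715 m): B₁ = 4.31×10⁻⁶ T. Loop 2 (z = 0.0715 m): B₂ = 4.31×10⁻⁶ T.
The fields add: B = B₁ + B₂ = 8.61×10⁻⁶ T.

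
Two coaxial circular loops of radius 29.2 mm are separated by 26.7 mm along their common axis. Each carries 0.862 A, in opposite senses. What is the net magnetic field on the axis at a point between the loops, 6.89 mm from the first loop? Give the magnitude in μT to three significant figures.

Each loop contributes B = μ₀IR²/[2(R²+z²)^(3/2)] on the axis, with z measured from that loop.
Loop 1 (z = 0.00689 m): B₁ = 1.71×10⁻⁵ T. Loop 2 (z = 0.01981 m): B₂ = 1.05×10⁻⁵ T.
The fields oppose: B = |B₁ − B₂| = 6.59×10⁻⁶ T.

B ≈ 6.59 μT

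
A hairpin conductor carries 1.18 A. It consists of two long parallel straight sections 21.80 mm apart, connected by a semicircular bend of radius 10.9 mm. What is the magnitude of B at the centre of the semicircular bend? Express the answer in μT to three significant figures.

The semicircular arc contributes B_arc = μ₀I·π/(4πR) = μ₀I/(4R) = 3.40×10⁻⁵ T.
Each semi-infinite lead is at perpendicular distance R = 0.0109 m from the centre, with the perpendicular foot at its near end, so it contributes μ₀I/(4πR); both point the same way, together 2.17×10⁻⁵ T.
Arc and leads all point the same direction: B = 3.40×10⁻⁵ + 2.17×10⁻⁵ = 5.57×10⁻⁵ T.

B ≈ 55.7 μT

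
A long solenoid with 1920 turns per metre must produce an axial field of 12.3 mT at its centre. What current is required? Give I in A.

I ≈ 5.10 A

Inside a long solenoid B = μ₀nI with n = 1920 m⁻¹, so I = B/(μ₀n).
I = 1.23×10⁻² / (4π×10⁻⁷ × 1920) = 5.10 A.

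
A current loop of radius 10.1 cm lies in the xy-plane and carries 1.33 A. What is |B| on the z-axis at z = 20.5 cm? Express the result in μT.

On the axis of a circular loop, B = μ₀IR² / [2(R²+z²)^(3/2)].
R² + z² = (0.101)² + (0.205)² = 0.05223 m², and (R²+z²)^(3/2) = 1.19×10⁻² m³.
B = (4π×10⁻⁷ × 1.33 × 0.0102) / (2 × 1.19×10⁻²) = 7.14×10⁻⁷ T.

B ≈ 0.714 μT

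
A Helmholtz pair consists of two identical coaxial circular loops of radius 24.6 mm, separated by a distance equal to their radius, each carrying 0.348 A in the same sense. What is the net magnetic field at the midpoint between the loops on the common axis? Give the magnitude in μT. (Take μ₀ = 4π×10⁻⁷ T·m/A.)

Each loop contributes B = μ₀IR²/[2(R²+z²)^(3/2)] on the axis, with z measured from that loop.
Loop 1 (z = 0.0123 m): B₁ = 6.36×10⁻⁶ T. Loop 2 (z = 0.0123 m): B₂ = 6.36×10⁻⁶ T.
The fields add: B = B₁ + B₂ = 1.27×10⁻⁵ T.

B ≈ 12.7 μT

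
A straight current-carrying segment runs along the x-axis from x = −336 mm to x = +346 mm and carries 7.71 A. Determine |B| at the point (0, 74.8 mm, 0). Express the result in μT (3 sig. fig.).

B ≈ 20.1 μT

For a finite straight segment, B = (μ₀I/4πd)(sinθ₁ + sinθ₂), where θ₁, θ₂ are the angles from the perpendicular to each end.
The perpendicular distance is d = 0.0748 m; the end-offsets along the wire are a = 0.336 m and b = 0.346 m.
sinθ₁ = 0.336/√(0.336²+0.0748²) = 0.9761; sinθ₂ = 0.346/√(0.346²+0.0748²) = 0.9774.
B = (4π×10⁻⁷ × 7.71) / (4π × 0.0748) × (0.9761 + 0.9774) = 2.01×10⁻⁵ T.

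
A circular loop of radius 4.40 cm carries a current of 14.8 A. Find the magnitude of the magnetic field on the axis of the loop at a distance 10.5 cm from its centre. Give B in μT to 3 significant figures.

B ≈ 12.2 μT

On the axis of a circular loop, B = μ₀IR² / [2(R²+z²)^(3/2)].
R² + z² = (0.044)² + (0.105)² = 0.01296 m², and (R²+z²)^(3/2) = 1.48×10⁻³ m³.
B = (4π×10⁻⁷ × 14.8 × 0.001936) / (2 × 1.48×10⁻³) = 1.22×10⁻⁵ T.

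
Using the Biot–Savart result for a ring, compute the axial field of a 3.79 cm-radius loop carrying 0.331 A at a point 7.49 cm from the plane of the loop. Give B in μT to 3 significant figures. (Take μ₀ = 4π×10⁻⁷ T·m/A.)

B ≈ 0.505 μT

On the axis of a circular loop, B = μ₀IR² / [2(R²+z²)^(3/2)].
R² + z² = (0.0379)² + (0.0749)² = 0.007046 m², and (R²+z²)^(3/2) = 5.91×10⁻⁴ m³.
B = (4π×10⁻⁷ × 0.331 × 0.001436) / (2 × 5.91×10⁻⁴) = 5.05×10⁻⁷ T.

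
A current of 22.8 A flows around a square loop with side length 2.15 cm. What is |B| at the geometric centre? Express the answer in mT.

B ≈ 1.20 mT

Each side is a finite straight segment at perpendicular distance d = a/(2 tan(π/4)) = 0.01075 m from the centre, with end-angles ±π/4.
One side contributes B₁ = (μ₀I/4πd)·2 sin(π/4) = 3.00×10⁻⁴ T.
All 4 sides add in the same direction: B = 4 × 3.00×10⁻⁴ = 1.20×10⁻³ T.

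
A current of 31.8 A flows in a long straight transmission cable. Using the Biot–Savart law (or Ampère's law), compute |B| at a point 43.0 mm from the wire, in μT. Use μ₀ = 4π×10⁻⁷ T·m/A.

For an infinitely long straight wire, B = μ₀I/(2πd).
B = (4π×10⁻⁷ × 31.8) / (2π × 0.043) = 1.48×10⁻⁴ T.

B ≈ 148 μT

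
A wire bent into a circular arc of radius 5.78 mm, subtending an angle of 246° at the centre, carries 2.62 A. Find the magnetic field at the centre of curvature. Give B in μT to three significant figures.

The Biot–Savart field of a circular arc at its centre is B = μ₀Iφ/(4πR), with φ = 4.294 rad.
B = (4π×10⁻⁷ × 2.62 × 4.294) / (4π × 0.00578) = 1.95×10⁻⁴ T.

B ≈ 195 μT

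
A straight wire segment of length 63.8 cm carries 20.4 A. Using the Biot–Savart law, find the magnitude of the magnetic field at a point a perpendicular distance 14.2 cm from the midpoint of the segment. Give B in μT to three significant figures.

B ≈ 26.2 μT

For a finite straight segment, B = (μ₀I/4πd)(sinθ₁ + sinθ₂), where θ₁, θ₂ are the angles from the perpendicular to each end.
The perpendicular from the point meets the wire at its midpoint, so each end is L/2 = 0.319 m away along the wire.
sinθ₁ = 0.319/√(0.319²+0.142²) = 0.9136; sinθ₂ = 0.319/√(0.319²+0.142²) = 0.9136.
B = (4π×10⁻⁷ × 20.4) / (4π × 0.142) × (0.9136 + 0.9136) = 2.62×10⁻⁵ T.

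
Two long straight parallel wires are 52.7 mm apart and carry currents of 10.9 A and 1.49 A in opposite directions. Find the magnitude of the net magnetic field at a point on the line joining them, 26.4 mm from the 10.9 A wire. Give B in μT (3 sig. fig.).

Each long wire gives B = μ₀I/(2πd). Distances are d₁ = 0.0264 m and d₂ = 0.0263 m.
B₁ = 8.26×10⁻⁵ T, B₂ = 1.13×10⁻⁵ T.
Between antiparallel currents both contributions point the same way, so they add. B = B₁ + B₂ = 8.26×10⁻⁵ + 1.13×10⁻⁵ = 9.39×10⁻⁵ T.

B ≈ 93.9 μT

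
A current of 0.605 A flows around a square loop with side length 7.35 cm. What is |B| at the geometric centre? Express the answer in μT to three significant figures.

B ≈ 9.31 μT

Each side is a finite straight segment at perpendicular distance d = a/(2 tan(π/4)) = 0.03675 m from the centre, with end-angles ±π/4.
One side contributes B₁ = (μ₀I/4πd)·2 sin(π/4) = 2.33×10⁻⁶ T.
All 4 sides add in the same direction: B = 4 × 2.33×10⁻⁶ = 9.31×10⁻⁶ T.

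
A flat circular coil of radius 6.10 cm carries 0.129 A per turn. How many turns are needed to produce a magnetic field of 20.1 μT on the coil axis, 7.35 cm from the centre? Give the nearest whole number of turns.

For an N-turn coil, B = Nμ₀IR²/[2(R²+z²)^(3/2)]. A single turn gives B₁ = 3.46×10⁻⁷ T with R = 0.061 m, z = 0.0735 m.
N = B/B₁ = 2.01×10⁻⁵ / 3.46×10⁻⁷ = 58.08.

N = 58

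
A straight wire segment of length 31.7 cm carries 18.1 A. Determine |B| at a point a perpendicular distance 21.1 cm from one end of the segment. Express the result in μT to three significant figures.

B ≈ 7.14 μT

For a finite straight segment, B = (μ₀I/4πd)(sinθ₁ + sinθ₂), where θ₁, θ₂ are the angles from the perpendicular to each end.
The perpendicular foot is at one end, so the two end-offsets along the wire are 0 and L = 0.317 m.
sinθ₁ = 0/√(0²+0.211²) = 0.0000; sinθ₂ = 0.317/√(0.317²+0.211²) = 0.8325.
B = (4π×10⁻⁷ × 18.1) / (4π × 0.211) × (0.0000 + 0.8325) = 7.14×10⁻⁶ T.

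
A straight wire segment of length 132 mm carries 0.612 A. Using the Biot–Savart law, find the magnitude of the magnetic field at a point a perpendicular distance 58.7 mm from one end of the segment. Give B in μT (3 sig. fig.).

B ≈ 0.953 μT

For a finite straight segment, B = (μ₀I/4πd)(sinθ₁ + sinθ₂), where θ₁, θ₂ are the angles from the perpendicular to each end.
The perpendicular foot is at one end, so the two end-offsets along the wire are 0 and L = 0.132 m.
sinθ₁ = 0/√(0²+0.0587²) = 0.0000; sinθ₂ = 0.132/√(0.132²+0.0587²) = 0.9137.
B = (4π×10⁻⁷ × 0.612) / (4π × 0.0587) × (0.0000 + 0.9137) = 9.53×10⁻⁷ T.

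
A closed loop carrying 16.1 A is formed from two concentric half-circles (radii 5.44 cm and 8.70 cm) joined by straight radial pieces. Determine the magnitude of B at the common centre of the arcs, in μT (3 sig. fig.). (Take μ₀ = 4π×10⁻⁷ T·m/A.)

B ≈ 34.8 μT

The radial connectors point toward the centre, so dl × r̂ = 0 and they contribute nothing.
Each semicircle gives μ₀I/(4R): inner arc 9.30×10⁻⁵ T, outer arc 5.81×10⁻⁵ T.
The two arcs carry current in opposite angular senses, so their fields oppose: B = |9.30×10⁻⁵ − 5.81×10⁻⁵| = 3.48×10⁻⁵ T.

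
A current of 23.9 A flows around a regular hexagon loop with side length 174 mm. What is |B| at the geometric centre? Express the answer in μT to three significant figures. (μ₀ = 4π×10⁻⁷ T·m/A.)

Each side is a finite straight segment at perpendicular distance d = a/(2 tan(π/6)) = 0.1507 m from the centre, with end-angles ±π/6.
One side contributes B₁ = (μ₀I/4πd)·2 sin(π/6) = 1.59×10⁻⁵ T.
All 6 sides add in the same direction: B = 6 × 1.59×10⁻⁵ = 9.52×10⁻⁵ T.

B ≈ 95.2 μT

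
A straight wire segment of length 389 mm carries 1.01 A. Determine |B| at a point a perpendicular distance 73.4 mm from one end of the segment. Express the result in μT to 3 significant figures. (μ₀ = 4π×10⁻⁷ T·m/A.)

B ≈ 1.35 μT

For a finite straight segment, B = (μ₀I/4πd)(sinθ₁ + sinθ₂), where θ₁, θ₂ are the angles from the perpendicular to each end.
The perpendicular foot is at one end, so the two end-offsets along the wire are 0 and L = 0.389 m.
sinθ₁ = 0/√(0²+0.0734²) = 0.0000; sinθ₂ = 0.389/√(0.389²+0.0734²) = 0.9827.
B = (4π×10⁻⁷ × 1.01) / (4π × 0.0734) × (0.0000 + 0.9827) = 1.35×10⁻⁶ T.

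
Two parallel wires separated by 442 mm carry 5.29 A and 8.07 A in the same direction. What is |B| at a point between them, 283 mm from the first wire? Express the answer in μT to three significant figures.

Each long wire gives B = μ₀I/(2πd). Distances are d₁ = 0.283 m and d₂ = 0.159 m.
B₁ = 3.74×10⁻⁶ T, B₂ = 1.02×10⁻⁵ T.
Between parallel currents the two contributions point in opposite directions, so they subtract. B = |B₁ − B₂| = |3.74×10⁻⁶ − 1.02×10⁻⁵| = 6.41×10⁻⁶ T.

B ≈ 6.41 μT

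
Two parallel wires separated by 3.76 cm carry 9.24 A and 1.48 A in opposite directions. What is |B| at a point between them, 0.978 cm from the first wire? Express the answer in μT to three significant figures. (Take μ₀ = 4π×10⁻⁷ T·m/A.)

Each long wire gives B = μ₀I/(2πd). Distances are d₁ = 0.00978 m and d₂ = 0.02782 m.
B₁ = 1.89×10⁻⁴ T, B₂ = 1.06×10⁻⁵ T.
Between antiparallel currents both contributions point the same way, so they add. B = B₁ + B₂ = 1.89×10⁻⁴ + 1.06×10⁻⁵ = 2.00×10⁻⁴ T.

B ≈ 200 μT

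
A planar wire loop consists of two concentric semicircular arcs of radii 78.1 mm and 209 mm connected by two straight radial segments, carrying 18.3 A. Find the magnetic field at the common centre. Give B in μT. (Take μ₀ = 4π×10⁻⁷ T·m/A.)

B ≈ 46.1 μT

The radial connectors point toward the centre, so dl × r̂ = 0 and they contribute nothing.
Each semicircle gives μ₀I/(4R): inner arc 7.36×10⁻⁵ T, outer arc 2.75×10⁻⁵ T.
The two arcs carry current in opposite angular senses, so their fields oppose: B = |7.36×10⁻⁵ − 2.75×10⁻⁵| = 4.61×10⁻⁵ T.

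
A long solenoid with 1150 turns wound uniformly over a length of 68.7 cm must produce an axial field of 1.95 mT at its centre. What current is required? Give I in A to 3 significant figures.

I ≈ 0.927 A

Inside a long solenoid B = μ₀nI with n = 1674 m⁻¹, so I = B/(μ₀n).
I = 1.95×10⁻³ / (4π×10⁻⁷ × 1674) = 0.927 A.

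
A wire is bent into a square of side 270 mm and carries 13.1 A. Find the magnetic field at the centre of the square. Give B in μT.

B ≈ 54.9 μT

Each side is a finite straight segment at perpendicular distance d = a/(2 tan(π/4)) = 0.135 m from the centre, with end-angles ±π/4.
One side contributes B₁ = (μ₀I/4πd)·2 sin(π/4) = 1.37×10⁻⁵ T.
All 4 sides add in the same direction: B = 4 × 1.37×10⁻⁵ = 5.49×10⁻⁵ T.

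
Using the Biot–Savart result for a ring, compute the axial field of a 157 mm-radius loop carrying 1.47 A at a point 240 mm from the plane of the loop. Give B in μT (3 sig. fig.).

On the axis of a circular loop, B = μ₀IR² / [2(R²+z²)^(3/2)].
R² + z² = (0.157)² + (0.24)² = 0.08225 m², and (R²+z²)^(3/2) = 2.36×10⁻² m³.
B = (4π×10⁻⁷ × 1.47 × 0.02465) / (2 × 2.36×10⁻²) = 9.65×10⁻⁷ T.

B ≈ 0.965 μT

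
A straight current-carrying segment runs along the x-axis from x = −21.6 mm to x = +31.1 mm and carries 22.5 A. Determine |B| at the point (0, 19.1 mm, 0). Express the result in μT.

For a finite straight segment, B = (μ₀I/4πd)(sinθ₁ + sinθ₂), where θ₁, θ₂ are the angles from the perpendicular to each end.
The perpendicular distance is d = 0.0191 m; the end-offsets along the wire are a = 0.0216 m and b = 0.0311 m.
sinθ₁ = 0.0216/√(0.0216²+0.0191²) = 0.7491; sinθ₂ = 0.0311/√(0.0311²+0.0191²) = 0.8521.
B = (4π×10⁻⁷ × 22.5) / (4π × 0.0191) × (0.7491 + 0.8521) = 1.89×10⁻⁴ T.

B ≈ 189 μT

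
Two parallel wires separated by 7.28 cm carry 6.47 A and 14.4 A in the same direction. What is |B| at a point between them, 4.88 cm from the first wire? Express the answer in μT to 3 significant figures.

Each long wire gives B = μ₀I/(2πd). Distances are d₁ = 0.0488 m and d₂ = 0.024 m.
B₁ = 2.65×10⁻⁵ T, B₂ = 1.20×10⁻⁴ T.
Between parallel currents the two contributions point in opposite directions, so they subtract. B = |B₁ − B₂| = |2.65×10⁻⁵ − 1.20×10⁻⁴| = 9.35×10⁻⁵ T.

B ≈ 93.5 μT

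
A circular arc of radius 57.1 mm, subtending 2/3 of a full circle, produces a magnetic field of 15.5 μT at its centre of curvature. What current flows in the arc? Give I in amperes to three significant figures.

I ≈ 2.11 A

For a circular arc, B = μ₀Iφ/(4πR) with φ in radians; here φ = 4.189 rad.
So I = 4πRB/(μ₀φ) = 4π × 0.0571 × 1.55×10⁻⁵ / (4π×10⁻⁷ × 4.189) = 2.11 A.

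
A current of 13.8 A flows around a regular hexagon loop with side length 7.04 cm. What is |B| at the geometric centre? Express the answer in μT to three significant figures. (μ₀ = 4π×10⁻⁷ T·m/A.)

B ≈ 136 μT

Each side is a finite straight segment at perpendicular distance d = a/(2 tan(π/6)) = 0.06097 m from the centre, with end-angles ±π/6.
One side contributes B₁ = (μ₀I/4πd)·2 sin(π/6) = 2.26×10⁻⁵ T.
All 6 sides add in the same direction: B = 6 × 2.26×10⁻⁵ = 1.36×10⁻⁴ T.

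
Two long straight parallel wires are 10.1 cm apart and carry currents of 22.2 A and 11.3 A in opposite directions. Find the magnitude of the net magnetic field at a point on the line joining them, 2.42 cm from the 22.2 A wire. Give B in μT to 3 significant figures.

Each long wire gives B = μ₀I/(2πd). Distances are d₁ = 0.0242 m and d₂ = 0.0768 m.
B₁ = 1.83×10⁻⁴ T, B₂ = 2.94×10⁻⁵ T.
Between antiparallel currents both contributions point the same way, so they add. B = B₁ + B₂ = 1.83×10⁻⁴ + 2.94×10⁻⁵ = 2.13×10⁻⁴ T.

B ≈ 213 μT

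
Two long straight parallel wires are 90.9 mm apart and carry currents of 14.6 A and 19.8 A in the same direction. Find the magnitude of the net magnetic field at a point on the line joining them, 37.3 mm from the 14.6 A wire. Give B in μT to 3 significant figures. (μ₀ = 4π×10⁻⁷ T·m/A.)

Each long wire gives B = μ₀I/(2πd). Distances are d₁ = 0.0373 m and d₂ = 0.0536 m.
B₁ = 7.83×10⁻⁵ T, B₂ = 7.39×10⁻⁵ T.
Between parallel currents the two contributions point in opposite directions, so they subtract. B = |B₁ − B₂| = |7.83×10⁻⁵ − 7.39×10⁻⁵| = 4.40×10⁻⁶ T.

B ≈ 4.40 μT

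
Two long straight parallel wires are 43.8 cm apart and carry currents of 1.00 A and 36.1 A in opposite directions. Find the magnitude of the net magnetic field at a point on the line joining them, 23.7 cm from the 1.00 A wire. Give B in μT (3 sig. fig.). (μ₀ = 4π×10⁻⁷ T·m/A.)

Each long wire gives B = μ₀I/(2πd). Distances are d₁ = 0.237 m and d₂ = 0.201 m.
B₁ = 8.44×10⁻⁷ T, B₂ = 3.59×10⁻⁵ T.
Between antiparallel currents both contributions point the same way, so they add. B = B₁ + B₂ = 8.44×10⁻⁷ + 3.59×10⁻⁵ = 3.68×10⁻⁵ T.

B ≈ 36.8 μT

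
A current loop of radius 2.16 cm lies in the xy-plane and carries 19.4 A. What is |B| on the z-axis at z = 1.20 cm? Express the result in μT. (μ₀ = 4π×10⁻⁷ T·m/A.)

B ≈ 377 μT

On the axis of a circular loop, B = μ₀IR² / [2(R²+z²)^(3/2)].
R² + z² = (0.0216)² + (0.012)² = 0.0006106 m², and (R²+z²)^(3/2) = 1.51×10⁻⁵ m³.
B = (4π×10⁻⁷ × 19.4 × 0.0004666) / (2 × 1.51×10⁻⁵) = 3.77×10⁻⁴ T.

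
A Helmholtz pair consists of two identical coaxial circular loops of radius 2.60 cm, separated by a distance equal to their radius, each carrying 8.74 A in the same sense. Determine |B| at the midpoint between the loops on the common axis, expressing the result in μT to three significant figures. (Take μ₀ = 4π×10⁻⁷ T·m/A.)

B ≈ 302 μT

Each loop contributes B = μ₀IR²/[2(R²+z²)^(3/2)] on the axis, with z measured from that loop.
Loop 1 (z = 0.013 m): B₁ = 1.51×10⁻⁴ T. Loop 2 (z = 0.013 m): B₂ = 1.51×10⁻⁴ T.
The fields add: B = B₁ + B₂ = 3.02×10⁻⁴ T.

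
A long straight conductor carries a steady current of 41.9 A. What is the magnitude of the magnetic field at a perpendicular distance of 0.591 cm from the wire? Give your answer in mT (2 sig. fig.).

B ≈ 1.4 mT

For an infinitely long straight wire, B = μ₀I/(2πd).
B = (4π×10⁻⁷ × 41.9) / (2π × 0.00591) = 1.42×10⁻³ T.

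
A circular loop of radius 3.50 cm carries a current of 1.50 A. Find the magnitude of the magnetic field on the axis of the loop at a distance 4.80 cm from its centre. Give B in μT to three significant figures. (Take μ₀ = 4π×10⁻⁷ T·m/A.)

B ≈ 5.51 μT

On the axis of a circular loop, B = μ₀IR² / [2(R²+z²)^(3/2)].
R² + z² = (0.035)² + (0.048)² = 0.003529 m², and (R²+z²)^(3/2) = 2.10×10⁻⁴ m³.
B = (4π×10⁻⁷ × 1.50 × 0.001225) / (2 × 2.10×10⁻⁴) = 5.51×10⁻⁶ T.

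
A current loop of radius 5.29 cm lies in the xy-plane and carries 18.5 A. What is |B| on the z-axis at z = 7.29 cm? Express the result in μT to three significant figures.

On the axis of a circular loop, B = μ₀IR² / [2(R²+z²)^(3/2)].
R² + z² = (0.0529)² + (0.0729)² = 0.008113 m², and (R²+z²)^(3/2) = 7.31×10⁻⁴ m³.
B = (4π×10⁻⁷ × 18.5 × 0.002798) / (2 × 7.31×10⁻⁴) = 4.45×10⁻⁵ T.

B ≈ 44.5 μT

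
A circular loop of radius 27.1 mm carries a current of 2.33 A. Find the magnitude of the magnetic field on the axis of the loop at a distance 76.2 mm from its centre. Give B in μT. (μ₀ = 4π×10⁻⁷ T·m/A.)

B ≈ 2.03 μT

On the axis of a circular loop, B = μ₀IR² / [2(R²+z²)^(3/2)].
R² + z² = (0.0271)² + (0.0762)² = 0.006541 m², and (R²+z²)^(3/2) = 5.29×10⁻⁴ m³.
B = (4π×10⁻⁷ × 2.33 × 0.0007344) / (2 × 5.29×10⁻⁴) = 2.03×10⁻⁶ T.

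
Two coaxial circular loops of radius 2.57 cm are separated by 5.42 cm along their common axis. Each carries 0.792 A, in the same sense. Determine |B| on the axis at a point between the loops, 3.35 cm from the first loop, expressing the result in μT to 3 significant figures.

Each loop contributes B = μ₀IR²/[2(R²+z²)^(3/2)] on the axis, with z measured from that loop.
Loop 1 (z = 0.0335 m): B₁ = 4.37×10⁻⁶ T. Loop 2 (z = 0.0207 m): B₂ = 9.15×10⁻⁶ T.
The fields add: B = B₁ + B₂ = 1.35×10⁻⁵ T.

B ≈ 13.5 μT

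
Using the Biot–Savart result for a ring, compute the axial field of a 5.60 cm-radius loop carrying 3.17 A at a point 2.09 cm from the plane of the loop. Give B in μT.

On the axis of a circular loop, B = μ₀IR² / [2(R²+z²)^(3/2)].
R² + z² = (0.056)² + (0.0209)² = 0.003573 m², and (R²+z²)^(3/2) = 2.14×10⁻⁴ m³.
B = (4π×10⁻⁷ × 3.17 × 0.003136) / (2 × 2.14×10⁻⁴) = 2.92×10⁻⁵ T.

B ≈ 29.2 μT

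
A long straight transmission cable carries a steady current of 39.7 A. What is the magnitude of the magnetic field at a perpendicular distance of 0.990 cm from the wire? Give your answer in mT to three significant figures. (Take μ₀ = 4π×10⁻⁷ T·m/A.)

B ≈ 0.802 mT

For an infinitely long straight wire, B = μ₀I/(2πd).
B = (4π×10⁻⁷ × 39.7) / (2π × 0.0099) = 8.02×10⁻⁴ T.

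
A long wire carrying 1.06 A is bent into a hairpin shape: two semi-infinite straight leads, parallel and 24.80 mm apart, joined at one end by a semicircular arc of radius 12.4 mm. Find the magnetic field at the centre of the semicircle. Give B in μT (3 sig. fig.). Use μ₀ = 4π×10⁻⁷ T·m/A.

The semicircular arc contributes B_arc = μ₀I·π/(4πR) = μ₀I/(4R) = 2.69×10⁻⁵ T.
Each semi-infinite lead is at perpendicular distance R = 0.0124 m from the centre, with the perpendicular foot at its near end, so it contributes μ₀I/(4πR); both point the same way, together 1.71×10⁻⁵ T.
Arc and leads all point the same direction: B = 2.69×10⁻⁵ + 1.71×10⁻⁵ = 4.40×10⁻⁵ T.

B ≈ 44.0 μT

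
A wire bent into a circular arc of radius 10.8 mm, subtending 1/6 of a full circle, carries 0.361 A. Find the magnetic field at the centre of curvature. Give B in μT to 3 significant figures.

The Biot–Savart field of a circular arc at its centre is B = μ₀Iφ/(4πR), with φ = 1.047 rad.
B = (4π×10⁻⁷ × 0.361 × 1.047) / (4π × 0.0108) = 3.50×10⁻⁶ T.

B ≈ 3.50 μT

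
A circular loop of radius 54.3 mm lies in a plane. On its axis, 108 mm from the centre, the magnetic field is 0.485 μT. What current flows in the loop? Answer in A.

I ≈ 0.462 A

On the axis of a loop, B = μ₀IR²/[2(R²+z²)^(3/2)], so I = 2B(R²+z²)^(3/2)/(μ₀R²).
R² + z² = 0.002948 + 0.01166 = 0.01461 m²; raised to 3/2 gives 1.77×10⁻³ m³.
I = 2 × 4.85×10⁻⁷ × 1.77×10⁻³ / (1.26×10⁻⁶ × 0.002948) = 0.462 A.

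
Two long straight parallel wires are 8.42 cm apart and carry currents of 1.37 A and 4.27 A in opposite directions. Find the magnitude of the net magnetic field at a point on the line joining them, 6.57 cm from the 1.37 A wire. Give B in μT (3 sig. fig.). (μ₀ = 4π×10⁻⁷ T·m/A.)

B ≈ 50.3 μT

Each long wire gives B = μ₀I/(2πd). Distances are d₁ = 0.0657 m and d₂ = 0.0185 m.
B₁ = 4.17×10⁻⁶ T, B₂ = 4.62×10⁻⁵ T.
Between antiparallel currents both contributions point the same way, so they add. B = B₁ + B₂ = 4.17×10⁻⁶ + 4.62×10⁻⁵ = 5.03×10⁻⁵ T.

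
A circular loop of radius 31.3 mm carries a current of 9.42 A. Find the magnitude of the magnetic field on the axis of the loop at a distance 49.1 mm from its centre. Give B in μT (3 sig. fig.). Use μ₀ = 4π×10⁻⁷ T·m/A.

B ≈ 29.4 μT

On the axis of a circular loop, B = μ₀IR² / [2(R²+z²)^(3/2)].
R² + z² = (0.0313)² + (0.0491)² = 0.003391 m², and (R²+z²)^(3/2) = 1.97×10⁻⁴ m³.
B = (4π×10⁻⁷ × 9.42 × 0.0009797) / (2 × 1.97×10⁻⁴) = 2.94×10⁻⁵ T.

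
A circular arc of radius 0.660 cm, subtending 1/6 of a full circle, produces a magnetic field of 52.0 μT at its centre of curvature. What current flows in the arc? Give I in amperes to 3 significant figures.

I ≈ 3.28 A

For a circular arc, B = μ₀Iφ/(4πR) with φ in radians; here φ = 1.047 rad.
So I = 4πRB/(μ₀φ) = 4π × 0.0066 × 5.20×10⁻⁵ / (4π×10⁻⁷ × 1.047) = 3.28 A.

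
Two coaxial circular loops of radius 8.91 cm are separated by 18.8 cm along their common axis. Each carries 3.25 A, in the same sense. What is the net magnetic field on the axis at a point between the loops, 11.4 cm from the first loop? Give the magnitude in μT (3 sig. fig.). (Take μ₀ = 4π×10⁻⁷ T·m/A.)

B ≈ 15.8 μT

Each loop contributes B = μ₀IR²/[2(R²+z²)^(3/2)] on the axis, with z measured from that loop.
Loop 1 (z = 0.114 m): B₁ = 5.35×10⁻⁶ T. Loop 2 (z = 0.074 m): B₂ = 1.04×10⁻⁵ T.
The fields add: B = B₁ + B₂ = 1.58×10⁻⁵ T.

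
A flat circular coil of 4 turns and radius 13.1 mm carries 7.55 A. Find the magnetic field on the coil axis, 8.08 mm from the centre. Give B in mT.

For an N-turn flat coil, B = Nμ₀IR²/[2(R²+z²)^(3/2)] with R = 0.0131 m, z = 0.00808 m.
B = 4 × 2.23×10⁻⁴ T = 8.93×10⁻⁴ T.

B ≈ 0.893 mT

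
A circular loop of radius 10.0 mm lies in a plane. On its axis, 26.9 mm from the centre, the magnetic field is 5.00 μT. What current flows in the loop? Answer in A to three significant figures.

On the axis of a loop, B = μ₀IR²/[2(R²+z²)^(3/2)], so I = 2B(R²+z²)^(3/2)/(μ₀R²).
R² + z² = 0.0001 + 0.0007236 = 0.0008236 m²; raised to 3/2 gives 2.36×10⁻⁵ m³.
I = 2 × 5.00×10⁻⁶ × 2.36×10⁻⁵ / (1.26×10⁻⁶ × 0.0001) = 1.88 A.

I ≈ 1.88 A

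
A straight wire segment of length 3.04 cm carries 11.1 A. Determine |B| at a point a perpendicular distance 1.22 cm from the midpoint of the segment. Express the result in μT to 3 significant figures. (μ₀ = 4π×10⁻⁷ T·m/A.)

B ≈ 142 μT

For a finite straight segment, B = (μ₀I/4πd)(sinθ₁ + sinθ₂), where θ₁, θ₂ are the angles from the perpendicular to each end.
The perpendicular from the point meets the wire at its midpoint, so each end is L/2 = 0.0152 m away along the wire.
sinθ₁ = 0.0152/√(0.0152²+0.0122²) = 0.7799; sinθ₂ = 0.0152/√(0.0152²+0.0122²) = 0.7799.
B = (4π×10⁻⁷ × 11.1) / (4π × 0.0122) × (0.7799 + 0.7799) = 1.42×10⁻⁴ T.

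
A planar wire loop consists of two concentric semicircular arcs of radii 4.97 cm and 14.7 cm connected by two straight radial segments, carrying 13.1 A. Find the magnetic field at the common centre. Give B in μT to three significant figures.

B ≈ 54.8 μT

The radial connectors point toward the centre, so dl × r̂ = 0 and they contribute nothing.
Each semicircle gives μ₀I/(4R): inner arc 8.28×10⁻⁵ T, outer arc 2.80×10⁻⁵ T.
The two arcs carry current in opposite angular senses, so their fields oppose: B = |8.28×10⁻⁵ − 2.80×10⁻⁵| = 5.48×10⁻⁵ T.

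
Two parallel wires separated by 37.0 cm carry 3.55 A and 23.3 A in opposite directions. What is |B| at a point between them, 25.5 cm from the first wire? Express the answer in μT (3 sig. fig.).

B ≈ 43.3 μT

Each long wire gives B = μ₀I/(2πd). Distances are d₁ = 0.255 m and d₂ = 0.115 m.
B₁ = 2.78×10⁻⁶ T, B₂ = 4.05×10⁻⁵ T.
Between antiparallel currents both contributions point the same way, so they add. B = B₁ + B₂ = 2.78×10⁻⁶ + 4.05×10⁻⁵ = 4.33×10⁻⁵ T.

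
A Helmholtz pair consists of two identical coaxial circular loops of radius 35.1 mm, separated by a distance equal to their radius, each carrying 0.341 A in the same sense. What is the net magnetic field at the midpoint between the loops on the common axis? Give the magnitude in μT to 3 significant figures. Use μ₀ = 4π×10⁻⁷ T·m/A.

B ≈ 8.74 μT

Each loop contributes B = μ₀IR²/[2(R²+z²)^(3/2)] on the axis, with z measured from that loop.
Loop 1 (z = 0.01755 m): B₁ = 4.37×10⁻⁶ T. Loop 2 (z = 0.01755 m): B₂ = 4.37×10⁻⁶ T.
The fields add: B = B₁ + B₂ = 8.74×10⁻⁶ T.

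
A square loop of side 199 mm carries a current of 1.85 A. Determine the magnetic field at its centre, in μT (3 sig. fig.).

B ≈ 10.5 μT

Each side is a finite straight segment at perpendicular distance d = a/(2 tan(π/4)) = 0.0995 m from the centre, with end-angles ±π/4.
One side contributes B₁ = (μ₀I/4πd)·2 sin(π/4) = 2.63×10⁻⁶ T.
All 4 sides add in the same direction: B = 4 × 2.63×10⁻⁶ = 1.05×10⁻⁵ T.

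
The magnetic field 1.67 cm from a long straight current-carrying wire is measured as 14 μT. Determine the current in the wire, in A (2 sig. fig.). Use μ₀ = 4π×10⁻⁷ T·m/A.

I ≈ 1.2 A

For a long straight wire B = μ₀I/(2πd), so I = 2πdB/μ₀.
I = 2π × 0.0167 × 1.40×10⁻⁵ / (4π×10⁻⁷) = 1.17 A.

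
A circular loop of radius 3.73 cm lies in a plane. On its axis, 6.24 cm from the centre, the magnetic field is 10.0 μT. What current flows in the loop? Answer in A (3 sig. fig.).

On the axis of a loop, B = μ₀IR²/[2(R²+z²)^(3/2)], so I = 2B(R²+z²)^(3/2)/(μ₀R²).
R² + z² = 0.001391 + 0.003894 = 0.005285 m²; raised to 3/2 gives 3.84×10⁻⁴ m³.
I = 2 × 1.00×10⁻⁵ × 3.84×10⁻⁴ / (1.26×10⁻⁶ × 0.001391) = 4.40 A.

I ≈ 4.40 A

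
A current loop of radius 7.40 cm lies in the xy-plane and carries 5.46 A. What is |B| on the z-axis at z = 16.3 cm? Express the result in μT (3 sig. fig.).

B ≈ 3.27 μT

On the axis of a circular loop, B = μ₀IR² / [2(R²+z²)^(3/2)].
R² + z² = (0.074)² + (0.163)² = 0.03205 m², and (R²+z²)^(3/2) = 5.74×10⁻³ m³.
B = (4π×10⁻⁷ × 5.46 × 0.005476) / (2 × 5.74×10⁻³) = 3.27×10⁻⁶ T.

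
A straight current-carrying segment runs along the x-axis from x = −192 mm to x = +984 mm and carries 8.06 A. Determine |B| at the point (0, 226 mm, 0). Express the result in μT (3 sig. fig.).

B ≈ 5.78 μT

For a finite straight segment, B = (μ₀I/4πd)(sinθ₁ + sinθ₂), where θ₁, θ₂ are the angles from the perpendicular to each end.
The perpendicular distance is d = 0.226 m; the end-offsets along the wire are a = 0.192 m and b = 0.984 m.
sinθ₁ = 0.192/√(0.192²+0.226²) = 0.6475; sinθ₂ = 0.984/√(0.984²+0.226²) = 0.9746.
B = (4π×10⁻⁷ × 8.06) / (4π × 0.226) × (0.6475 + 0.9746) = 5.78×10⁻⁶ T.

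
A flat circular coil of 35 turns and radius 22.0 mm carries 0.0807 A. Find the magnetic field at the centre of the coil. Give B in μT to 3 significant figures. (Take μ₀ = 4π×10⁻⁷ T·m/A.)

For an N-turn flat coil, B = Nμ₀I/(2R) with R = 0.022 m.
B = 35 × 2.30×10⁻⁶ T = 8.07×10⁻⁵ T.

B ≈ 80.7 μT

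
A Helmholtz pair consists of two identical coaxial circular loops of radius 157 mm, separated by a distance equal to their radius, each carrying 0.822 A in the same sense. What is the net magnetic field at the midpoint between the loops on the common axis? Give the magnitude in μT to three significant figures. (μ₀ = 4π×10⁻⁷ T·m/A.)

Each loop contributes B = μ₀IR²/[2(R²+z²)^(3/2)] on the axis, with z measured from that loop.
Loop 1 (z = 0.0785 m): B₁ = 2.35×10⁻⁶ T. Loop 2 (z = 0.0785 m): B₂ = 2.35×10⁻⁶ T.
The fields add: B = B₁ + B₂ = 4.71×10⁻⁶ T.

B ≈ 4.71 μT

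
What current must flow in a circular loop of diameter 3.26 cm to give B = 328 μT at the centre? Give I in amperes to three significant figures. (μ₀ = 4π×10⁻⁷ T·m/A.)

At the centre of a circular loop B = μ₀I/(2R), so I = 2RB/μ₀.
With R = 0.0163 m, I = 2 × 0.0163 × 3.28×10⁻⁴ / (4π×10⁻⁷) = 8.51 A.

I ≈ 8.51 A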